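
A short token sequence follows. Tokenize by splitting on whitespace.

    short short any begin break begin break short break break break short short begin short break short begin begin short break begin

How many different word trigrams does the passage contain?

22 tokens → 20 trigram windows in total.
Repeated trigrams (each contributes count−1 duplicates):
  begin short break: 2
1 duplicate windows → 20 − 1 = 19 distinct.

19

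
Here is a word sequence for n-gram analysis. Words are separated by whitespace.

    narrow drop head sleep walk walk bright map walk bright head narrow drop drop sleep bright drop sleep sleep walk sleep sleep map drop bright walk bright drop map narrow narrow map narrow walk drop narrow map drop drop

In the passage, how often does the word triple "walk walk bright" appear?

Scanning the 37 overlapping trigram windows for "walk walk bright":
  position 5–7: walk walk bright

1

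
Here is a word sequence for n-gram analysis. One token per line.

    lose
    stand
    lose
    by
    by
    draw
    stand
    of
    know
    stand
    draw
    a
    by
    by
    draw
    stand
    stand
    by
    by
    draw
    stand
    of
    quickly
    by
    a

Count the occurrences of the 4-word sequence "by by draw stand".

3

Scanning the 22 overlapping 4-gram windows for "by by draw stand":
  position 4–7: by by draw stand
  position 13–16: by by draw stand
  position 18–21: by by draw stand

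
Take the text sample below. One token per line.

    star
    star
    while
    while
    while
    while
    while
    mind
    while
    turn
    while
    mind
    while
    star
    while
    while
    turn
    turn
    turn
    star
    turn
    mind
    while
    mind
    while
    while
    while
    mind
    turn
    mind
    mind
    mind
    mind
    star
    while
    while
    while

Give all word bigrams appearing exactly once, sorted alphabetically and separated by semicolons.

Bigram counts meeting the condition (exactly once):
  mind star: 1
  mind turn: 1
  star star: 1
  star turn: 1
  turn star: 1
  turn while: 1
  while star: 1

mind star; mind turn; star star; star turn; turn star; turn while; while star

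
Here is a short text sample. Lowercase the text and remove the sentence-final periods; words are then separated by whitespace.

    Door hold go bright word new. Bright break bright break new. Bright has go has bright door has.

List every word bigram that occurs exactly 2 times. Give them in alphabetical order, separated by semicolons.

Bigram counts meeting the condition (exactly 2 times):
  bright break: 2
  new bright: 2

bright break; new bright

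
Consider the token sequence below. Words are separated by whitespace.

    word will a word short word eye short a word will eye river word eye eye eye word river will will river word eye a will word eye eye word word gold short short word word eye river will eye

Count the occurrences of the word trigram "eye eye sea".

Scanning the 38 overlapping trigram windows for "eye eye sea":
  (none found)

0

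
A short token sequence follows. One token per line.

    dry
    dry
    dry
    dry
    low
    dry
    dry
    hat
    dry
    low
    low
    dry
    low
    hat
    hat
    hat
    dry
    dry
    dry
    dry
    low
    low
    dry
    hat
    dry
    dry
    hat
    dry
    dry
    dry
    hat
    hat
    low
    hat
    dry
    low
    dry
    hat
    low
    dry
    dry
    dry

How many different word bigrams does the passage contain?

42 tokens → 41 bigram windows in total.
Repeated bigrams (each contributes count−1 duplicates):
  dry dry: 12
  dry hat: 5
  dry low: 5
  hat dry: 5
  low dry: 5
  hat hat: 3
  hat low: 2
  low hat: 2
  … (1 more repeated)
32 duplicate windows → 41 − 32 = 9 distinct.

9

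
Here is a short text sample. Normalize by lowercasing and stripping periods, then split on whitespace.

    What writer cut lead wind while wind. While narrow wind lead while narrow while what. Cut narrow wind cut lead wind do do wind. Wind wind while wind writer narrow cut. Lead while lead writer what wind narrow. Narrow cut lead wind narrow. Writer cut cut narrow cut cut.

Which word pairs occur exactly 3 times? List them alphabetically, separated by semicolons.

Bigram counts meeting the condition (exactly 3 times):
  lead wind: 3
  narrow cut: 3
  wind while: 3

lead wind; narrow cut; wind while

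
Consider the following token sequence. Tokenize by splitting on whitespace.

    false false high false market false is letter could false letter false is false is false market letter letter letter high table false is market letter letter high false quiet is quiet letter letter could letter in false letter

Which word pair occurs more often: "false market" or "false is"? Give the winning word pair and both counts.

"false market": 2 occurrences
"false is": 4 occurrences

"false is" (4 vs 2)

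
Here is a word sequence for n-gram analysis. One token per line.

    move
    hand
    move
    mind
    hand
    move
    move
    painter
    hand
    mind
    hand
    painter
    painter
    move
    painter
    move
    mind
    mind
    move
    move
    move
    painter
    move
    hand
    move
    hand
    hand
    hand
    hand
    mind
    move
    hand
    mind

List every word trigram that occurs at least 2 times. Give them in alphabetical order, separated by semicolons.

hand hand hand; move hand move; move move painter; move painter move

Trigram counts meeting the condition (at least 2 times):
  hand hand hand: 2
  move hand move: 2
  move move painter: 2
  move painter move: 2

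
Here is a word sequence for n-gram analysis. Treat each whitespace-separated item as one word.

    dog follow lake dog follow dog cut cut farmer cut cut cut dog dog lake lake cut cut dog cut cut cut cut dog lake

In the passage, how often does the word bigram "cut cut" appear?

Scanning the 24 overlapping bigram windows for "cut cut":
  position 7–8: cut cut
  position 10–11: cut cut
  position 11–12: cut cut
  position 17–18: cut cut
  position 20–21: cut cut
  position 21–22: cut cut
  position 22–23: cut cut

7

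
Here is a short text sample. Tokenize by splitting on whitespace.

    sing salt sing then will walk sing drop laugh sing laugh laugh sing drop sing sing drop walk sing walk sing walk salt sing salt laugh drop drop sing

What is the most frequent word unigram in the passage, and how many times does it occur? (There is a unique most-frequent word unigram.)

"sing", 11 times

Unigram frequencies (highest first):
  sing: 11
  drop: 5
  walk: 4
  laugh: 4
  salt: 3
  then: 1
  … (1 more, each ≤ 1)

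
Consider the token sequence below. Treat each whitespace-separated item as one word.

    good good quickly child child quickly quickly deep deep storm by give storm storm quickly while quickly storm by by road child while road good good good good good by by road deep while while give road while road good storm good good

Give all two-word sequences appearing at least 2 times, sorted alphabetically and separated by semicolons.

Bigram counts meeting the condition (at least 2 times):
  by by: 2
  by road: 2
  good good: 6
  road good: 2
  storm by: 2
  while road: 2

by by; by road; good good; road good; storm by; while road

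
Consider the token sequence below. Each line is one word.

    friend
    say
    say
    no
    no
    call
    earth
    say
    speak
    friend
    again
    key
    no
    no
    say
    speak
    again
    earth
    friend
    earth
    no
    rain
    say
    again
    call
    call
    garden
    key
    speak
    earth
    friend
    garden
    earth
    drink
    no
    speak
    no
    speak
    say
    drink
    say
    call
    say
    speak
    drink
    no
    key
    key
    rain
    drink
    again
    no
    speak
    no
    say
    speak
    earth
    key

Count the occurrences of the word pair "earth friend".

Scanning the 57 overlapping bigram windows for "earth friend":
  position 18–19: earth friend
  position 30–31: earth friend

2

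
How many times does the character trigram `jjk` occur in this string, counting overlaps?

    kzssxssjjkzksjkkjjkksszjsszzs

2

Sliding a length-3 window over the 29 characters (27 positions):
  position 8–10: jjk
  position 17–19: jjk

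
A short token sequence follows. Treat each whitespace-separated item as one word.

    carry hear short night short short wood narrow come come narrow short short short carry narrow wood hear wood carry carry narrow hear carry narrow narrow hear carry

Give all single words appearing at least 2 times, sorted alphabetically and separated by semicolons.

Unigram counts meeting the condition (at least 2 times):
  carry: 6
  come: 2
  hear: 4
  narrow: 6
  short: 6
  wood: 3

carry; come; hear; narrow; short; wood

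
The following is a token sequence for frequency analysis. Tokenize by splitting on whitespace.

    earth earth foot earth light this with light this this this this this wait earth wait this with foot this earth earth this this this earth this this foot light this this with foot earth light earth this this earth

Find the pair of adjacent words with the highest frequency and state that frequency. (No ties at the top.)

Bigram frequencies (highest first):
  this this: 9
  light this: 3
  this with: 3
  this earth: 3
  earth this: 3
  earth earth: 2
  … (13 more, each ≤ 2)

"this this", 9 times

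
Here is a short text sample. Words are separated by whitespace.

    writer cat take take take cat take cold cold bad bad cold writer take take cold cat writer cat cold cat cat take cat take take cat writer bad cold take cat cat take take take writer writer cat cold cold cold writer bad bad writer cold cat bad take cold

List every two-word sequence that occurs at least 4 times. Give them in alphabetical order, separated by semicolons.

Bigram counts meeting the condition (at least 4 times):
  cat take: 5
  take cat: 4
  take take: 6

cat take; take cat; take take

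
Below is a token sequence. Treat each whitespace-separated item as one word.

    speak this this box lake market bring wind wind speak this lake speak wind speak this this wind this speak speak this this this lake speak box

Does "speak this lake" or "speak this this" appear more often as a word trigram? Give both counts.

"speak this this" (3 vs 1)

"speak this lake": 1 occurrence
"speak this this": 3 occurrences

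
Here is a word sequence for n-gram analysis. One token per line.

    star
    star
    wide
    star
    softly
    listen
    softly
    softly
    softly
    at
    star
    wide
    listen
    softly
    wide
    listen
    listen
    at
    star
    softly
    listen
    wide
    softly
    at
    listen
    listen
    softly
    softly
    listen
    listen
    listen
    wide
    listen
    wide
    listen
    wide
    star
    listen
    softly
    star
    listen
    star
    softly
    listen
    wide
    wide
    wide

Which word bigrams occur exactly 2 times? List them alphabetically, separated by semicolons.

Bigram counts meeting the condition (exactly 2 times):
  at star: 2
  softly at: 2
  star listen: 2
  star wide: 2
  wide star: 2
  wide wide: 2

at star; softly at; star listen; star wide; wide star; wide wide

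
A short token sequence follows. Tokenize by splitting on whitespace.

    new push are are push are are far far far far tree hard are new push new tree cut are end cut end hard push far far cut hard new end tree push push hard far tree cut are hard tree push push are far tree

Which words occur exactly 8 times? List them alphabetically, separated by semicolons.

are; far; push

Unigram counts meeting the condition (exactly 8 times):
  are: 8
  far: 8
  push: 8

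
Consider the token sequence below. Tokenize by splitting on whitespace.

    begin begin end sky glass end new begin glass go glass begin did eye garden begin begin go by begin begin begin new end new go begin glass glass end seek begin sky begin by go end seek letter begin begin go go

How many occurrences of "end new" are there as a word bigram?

Scanning the 42 overlapping bigram windows for "end new":
  position 6–7: end new
  position 24–25: end new

2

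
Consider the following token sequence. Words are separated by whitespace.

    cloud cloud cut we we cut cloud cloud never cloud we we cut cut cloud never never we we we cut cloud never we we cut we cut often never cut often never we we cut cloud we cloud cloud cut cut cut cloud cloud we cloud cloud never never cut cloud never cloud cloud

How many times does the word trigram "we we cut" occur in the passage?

Scanning the 53 overlapping trigram windows for "we we cut":
  position 4–6: we we cut
  position 11–13: we we cut
  position 19–21: we we cut
  position 24–26: we we cut
  position 34–36: we we cut

5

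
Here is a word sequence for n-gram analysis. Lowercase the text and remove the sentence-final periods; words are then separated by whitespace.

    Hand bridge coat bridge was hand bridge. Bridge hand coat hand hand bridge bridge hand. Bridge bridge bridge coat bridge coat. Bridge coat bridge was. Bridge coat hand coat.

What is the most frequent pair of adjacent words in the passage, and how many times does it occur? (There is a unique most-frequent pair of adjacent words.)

Bigram frequencies (highest first):
  bridge coat: 5
  hand bridge: 4
  coat bridge: 4
  bridge bridge: 4
  bridge was: 2
  bridge hand: 2
  … (5 more, each ≤ 2)

"bridge coat", 5 times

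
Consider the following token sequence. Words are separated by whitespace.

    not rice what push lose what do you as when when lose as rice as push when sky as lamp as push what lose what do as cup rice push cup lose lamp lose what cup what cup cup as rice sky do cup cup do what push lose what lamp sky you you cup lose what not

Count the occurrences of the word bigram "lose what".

Scanning the 57 overlapping bigram windows for "lose what":
  position 5–6: lose what
  position 24–25: lose what
  position 34–35: lose what
  position 49–50: lose what
  position 56–57: lose what

5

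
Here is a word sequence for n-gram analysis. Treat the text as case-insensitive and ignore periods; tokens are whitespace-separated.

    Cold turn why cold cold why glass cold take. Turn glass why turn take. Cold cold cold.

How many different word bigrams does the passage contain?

14

17 tokens → 16 bigram windows in total.
Repeated bigrams (each contributes count−1 duplicates):
  cold cold: 3
2 duplicate windows → 16 − 2 = 14 distinct.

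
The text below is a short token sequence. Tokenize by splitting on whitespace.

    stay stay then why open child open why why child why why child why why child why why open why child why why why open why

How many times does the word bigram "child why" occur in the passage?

4

Scanning the 25 overlapping bigram windows for "child why":
  position 10–11: child why
  position 13–14: child why
  position 16–17: child why
  position 21–22: child why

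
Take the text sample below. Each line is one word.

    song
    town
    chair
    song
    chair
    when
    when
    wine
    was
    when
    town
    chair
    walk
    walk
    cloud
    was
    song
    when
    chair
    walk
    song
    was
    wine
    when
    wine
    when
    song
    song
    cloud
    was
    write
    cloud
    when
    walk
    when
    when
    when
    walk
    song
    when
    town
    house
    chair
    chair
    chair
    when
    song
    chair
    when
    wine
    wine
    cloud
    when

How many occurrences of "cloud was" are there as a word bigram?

2

Scanning the 52 overlapping bigram windows for "cloud was":
  position 15–16: cloud was
  position 29–30: cloud was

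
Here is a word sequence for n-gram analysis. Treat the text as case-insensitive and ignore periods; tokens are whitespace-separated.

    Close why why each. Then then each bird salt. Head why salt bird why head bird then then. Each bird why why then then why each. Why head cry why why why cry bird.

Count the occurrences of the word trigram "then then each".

2

Scanning the 32 overlapping trigram windows for "then then each":
  position 5–7: then then each
  position 17–19: then then each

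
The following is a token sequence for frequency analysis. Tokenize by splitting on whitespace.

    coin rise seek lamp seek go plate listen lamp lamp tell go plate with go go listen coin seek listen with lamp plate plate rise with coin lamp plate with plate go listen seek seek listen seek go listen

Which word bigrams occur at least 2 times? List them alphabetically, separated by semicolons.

go listen; go plate; lamp plate; listen seek; plate with; seek go; seek listen

Bigram counts meeting the condition (at least 2 times):
  go listen: 3
  go plate: 2
  lamp plate: 2
  listen seek: 2
  plate with: 2
  seek go: 2
  seek listen: 2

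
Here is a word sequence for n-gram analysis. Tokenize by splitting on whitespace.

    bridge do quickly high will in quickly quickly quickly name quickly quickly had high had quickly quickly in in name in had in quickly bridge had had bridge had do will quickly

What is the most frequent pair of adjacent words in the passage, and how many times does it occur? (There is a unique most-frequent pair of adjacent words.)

"quickly quickly", 4 times

Bigram frequencies (highest first):
  quickly quickly: 4
  in quickly: 2
  bridge had: 2
  bridge do: 1
  do quickly: 1
  quickly high: 1
  … (20 more, each ≤ 1)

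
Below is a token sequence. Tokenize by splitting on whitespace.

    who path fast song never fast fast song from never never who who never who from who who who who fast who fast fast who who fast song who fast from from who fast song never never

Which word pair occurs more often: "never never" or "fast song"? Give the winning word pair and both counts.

"never never": 2 occurrences
"fast song": 4 occurrences

"fast song" (4 vs 2)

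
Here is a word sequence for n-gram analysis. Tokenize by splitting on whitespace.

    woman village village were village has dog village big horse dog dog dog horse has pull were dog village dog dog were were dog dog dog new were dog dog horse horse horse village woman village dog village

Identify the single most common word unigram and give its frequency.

Unigram frequencies (highest first):
  dog: 13
  village: 8
  were: 5
  horse: 5
  woman: 2
  has: 2
  … (3 more, each ≤ 1)

"dog", 13 times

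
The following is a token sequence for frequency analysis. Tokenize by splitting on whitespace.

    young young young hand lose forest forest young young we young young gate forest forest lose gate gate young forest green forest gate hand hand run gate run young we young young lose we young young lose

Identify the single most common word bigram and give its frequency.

"young young", 6 times

Bigram frequencies (highest first):
  young young: 6
  we young: 3
  forest forest: 2
  young we: 2
  young lose: 2
  young hand: 1
  … (20 more, each ≤ 1)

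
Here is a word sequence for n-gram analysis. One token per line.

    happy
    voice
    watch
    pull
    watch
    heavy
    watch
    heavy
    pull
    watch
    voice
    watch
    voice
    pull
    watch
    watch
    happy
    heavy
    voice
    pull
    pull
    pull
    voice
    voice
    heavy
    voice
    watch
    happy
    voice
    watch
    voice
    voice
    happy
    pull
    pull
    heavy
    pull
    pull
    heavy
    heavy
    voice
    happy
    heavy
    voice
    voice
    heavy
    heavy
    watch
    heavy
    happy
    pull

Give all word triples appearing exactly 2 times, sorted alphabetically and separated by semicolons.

Trigram counts meeting the condition (exactly 2 times):
  happy heavy voice: 2
  happy voice watch: 2
  heavy watch heavy: 2
  pull pull heavy: 2
  voice voice heavy: 2
  voice watch voice: 2

happy heavy voice; happy voice watch; heavy watch heavy; pull pull heavy; voice voice heavy; voice watch voice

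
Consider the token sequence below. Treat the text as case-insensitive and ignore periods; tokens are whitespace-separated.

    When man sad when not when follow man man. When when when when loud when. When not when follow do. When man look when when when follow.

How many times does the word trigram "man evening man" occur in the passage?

0

Scanning the 25 overlapping trigram windows for "man evening man":
  (none found)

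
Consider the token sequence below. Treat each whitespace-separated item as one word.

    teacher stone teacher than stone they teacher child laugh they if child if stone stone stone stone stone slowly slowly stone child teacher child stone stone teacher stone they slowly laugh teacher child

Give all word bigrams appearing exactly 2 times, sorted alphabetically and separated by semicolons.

Bigram counts meeting the condition (exactly 2 times):
  stone teacher: 2
  stone they: 2
  teacher stone: 2

stone teacher; stone they; teacher stone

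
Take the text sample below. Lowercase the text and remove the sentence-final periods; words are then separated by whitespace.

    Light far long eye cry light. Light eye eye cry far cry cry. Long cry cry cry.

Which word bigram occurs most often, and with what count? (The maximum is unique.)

"cry cry", 3 times

Bigram frequencies (highest first):
  cry cry: 3
  eye cry: 2
  light far: 1
  far long: 1
  long eye: 1
  cry light: 1
  … (7 more, each ≤ 1)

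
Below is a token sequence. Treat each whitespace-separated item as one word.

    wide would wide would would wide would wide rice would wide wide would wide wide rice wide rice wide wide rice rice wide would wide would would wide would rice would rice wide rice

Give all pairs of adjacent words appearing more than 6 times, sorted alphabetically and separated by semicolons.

wide would; would wide

Bigram counts meeting the condition (more than 6 times):
  wide would: 7
  would wide: 7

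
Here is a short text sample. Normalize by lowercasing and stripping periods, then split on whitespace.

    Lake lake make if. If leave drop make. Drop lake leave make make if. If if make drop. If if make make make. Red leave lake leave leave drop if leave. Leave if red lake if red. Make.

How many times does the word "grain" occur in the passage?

Scanning the 38 tokens for "grain":
  (none found)

0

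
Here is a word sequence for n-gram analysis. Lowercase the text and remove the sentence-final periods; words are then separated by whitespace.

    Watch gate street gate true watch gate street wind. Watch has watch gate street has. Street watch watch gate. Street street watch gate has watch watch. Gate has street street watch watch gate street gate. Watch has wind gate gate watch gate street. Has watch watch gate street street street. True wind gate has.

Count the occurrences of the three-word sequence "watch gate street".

Scanning the 52 overlapping trigram windows for "watch gate street":
  position 1–3: watch gate street
  position 6–8: watch gate street
  position 12–14: watch gate street
  position 18–20: watch gate street
  position 32–34: watch gate street
  position 41–43: watch gate street
  position 46–48: watch gate street

7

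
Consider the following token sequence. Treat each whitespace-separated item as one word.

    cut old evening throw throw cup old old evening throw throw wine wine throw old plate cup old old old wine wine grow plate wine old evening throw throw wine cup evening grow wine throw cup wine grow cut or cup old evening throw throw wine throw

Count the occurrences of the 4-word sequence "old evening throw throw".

4

Scanning the 44 overlapping 4-gram windows for "old evening throw throw":
  position 2–5: old evening throw throw
  position 8–11: old evening throw throw
  position 26–29: old evening throw throw
  position 42–45: old evening throw throw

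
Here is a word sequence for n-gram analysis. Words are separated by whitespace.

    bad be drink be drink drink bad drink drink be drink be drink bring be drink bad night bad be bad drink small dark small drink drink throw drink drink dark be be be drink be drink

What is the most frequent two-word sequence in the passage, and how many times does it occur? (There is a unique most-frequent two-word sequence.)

"be drink", 7 times

Bigram frequencies (highest first):
  be drink: 7
  drink be: 4
  drink drink: 4
  bad be: 2
  drink bad: 2
  bad drink: 2
  … (14 more, each ≤ 2)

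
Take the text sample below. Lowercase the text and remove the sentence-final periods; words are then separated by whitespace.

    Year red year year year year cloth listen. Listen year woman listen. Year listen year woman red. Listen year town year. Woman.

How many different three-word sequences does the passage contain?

22 tokens → 20 trigram windows in total.
Repeated trigrams (each contributes count−1 duplicates):
  listen year woman: 2
  year year year: 2
2 duplicate windows → 20 − 2 = 18 distinct.

18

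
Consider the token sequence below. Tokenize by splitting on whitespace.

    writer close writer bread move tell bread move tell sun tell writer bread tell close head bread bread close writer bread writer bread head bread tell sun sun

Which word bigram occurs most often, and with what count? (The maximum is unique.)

"writer bread", 4 times

Bigram frequencies (highest first):
  writer bread: 4
  close writer: 2
  bread move: 2
  move tell: 2
  tell sun: 2
  bread tell: 2
  … (12 more, each ≤ 2)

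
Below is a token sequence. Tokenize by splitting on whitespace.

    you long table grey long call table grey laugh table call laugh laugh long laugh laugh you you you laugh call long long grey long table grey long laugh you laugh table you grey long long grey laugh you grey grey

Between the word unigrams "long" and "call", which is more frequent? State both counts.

"long" (9 vs 3)

"long": 9 occurrences
"call": 3 occurrences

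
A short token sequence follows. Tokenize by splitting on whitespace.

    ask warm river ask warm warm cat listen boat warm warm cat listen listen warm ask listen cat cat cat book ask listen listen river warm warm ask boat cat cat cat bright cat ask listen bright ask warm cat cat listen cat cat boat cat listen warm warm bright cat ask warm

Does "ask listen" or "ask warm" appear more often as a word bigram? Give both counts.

"ask listen": 3 occurrences
"ask warm": 4 occurrences

"ask warm" (4 vs 3)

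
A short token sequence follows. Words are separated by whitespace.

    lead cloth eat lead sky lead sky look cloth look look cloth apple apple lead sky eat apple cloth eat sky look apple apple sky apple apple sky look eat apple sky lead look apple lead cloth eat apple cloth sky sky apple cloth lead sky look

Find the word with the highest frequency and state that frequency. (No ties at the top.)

"apple", 11 times

Unigram frequencies (highest first):
  apple: 11
  sky: 10
  lead: 7
  cloth: 7
  look: 7
  eat: 5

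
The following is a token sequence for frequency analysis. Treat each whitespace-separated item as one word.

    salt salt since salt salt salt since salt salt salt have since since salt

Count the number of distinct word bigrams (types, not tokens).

6

14 tokens → 13 bigram windows in total.
Repeated bigrams (each contributes count−1 duplicates):
  salt salt: 5
  since salt: 3
  salt since: 2
7 duplicate windows → 13 − 7 = 6 distinct.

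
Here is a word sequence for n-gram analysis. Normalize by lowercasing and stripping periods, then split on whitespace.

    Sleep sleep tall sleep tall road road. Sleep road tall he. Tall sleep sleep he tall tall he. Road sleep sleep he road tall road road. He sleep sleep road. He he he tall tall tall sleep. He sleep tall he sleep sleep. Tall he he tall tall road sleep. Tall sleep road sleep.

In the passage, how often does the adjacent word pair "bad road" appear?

Scanning the 53 overlapping bigram windows for "bad road":
  (none found)

0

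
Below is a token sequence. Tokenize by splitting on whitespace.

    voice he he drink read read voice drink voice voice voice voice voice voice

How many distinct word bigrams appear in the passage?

9

14 tokens → 13 bigram windows in total.
Repeated bigrams (each contributes count−1 duplicates):
  voice voice: 5
4 duplicate windows → 13 − 4 = 9 distinct.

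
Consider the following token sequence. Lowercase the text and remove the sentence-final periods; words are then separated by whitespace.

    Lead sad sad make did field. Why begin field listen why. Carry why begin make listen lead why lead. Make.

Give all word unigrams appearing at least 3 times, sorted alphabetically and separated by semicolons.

lead; make; why

Unigram counts meeting the condition (at least 3 times):
  lead: 3
  make: 3
  why: 4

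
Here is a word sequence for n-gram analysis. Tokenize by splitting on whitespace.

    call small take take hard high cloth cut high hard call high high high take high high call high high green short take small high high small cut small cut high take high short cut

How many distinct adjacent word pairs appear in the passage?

25

35 tokens → 34 bigram windows in total.
Repeated bigrams (each contributes count−1 duplicates):
  high high: 5
  call high: 2
  cut high: 2
  high take: 2
  small cut: 2
  take high: 2
9 duplicate windows → 34 − 9 = 25 distinct.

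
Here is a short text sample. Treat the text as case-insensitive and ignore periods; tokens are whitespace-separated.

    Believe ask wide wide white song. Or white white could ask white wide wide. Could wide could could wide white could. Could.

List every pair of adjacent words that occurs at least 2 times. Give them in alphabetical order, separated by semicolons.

Bigram counts meeting the condition (at least 2 times):
  could could: 2
  could wide: 2
  white could: 2
  wide could: 2
  wide white: 2
  wide wide: 2

could could; could wide; white could; wide could; wide white; wide wide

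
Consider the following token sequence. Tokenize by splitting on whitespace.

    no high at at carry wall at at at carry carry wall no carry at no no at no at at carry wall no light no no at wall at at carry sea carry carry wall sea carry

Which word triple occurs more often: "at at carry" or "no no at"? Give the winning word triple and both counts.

"at at carry": 4 occurrences
"no no at": 2 occurrences

"at at carry" (4 vs 2)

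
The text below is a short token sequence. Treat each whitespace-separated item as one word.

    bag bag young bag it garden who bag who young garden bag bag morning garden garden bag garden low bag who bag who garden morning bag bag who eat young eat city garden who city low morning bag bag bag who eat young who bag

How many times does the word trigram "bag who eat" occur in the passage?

2

Scanning the 43 overlapping trigram windows for "bag who eat":
  position 27–29: bag who eat
  position 40–42: bag who eat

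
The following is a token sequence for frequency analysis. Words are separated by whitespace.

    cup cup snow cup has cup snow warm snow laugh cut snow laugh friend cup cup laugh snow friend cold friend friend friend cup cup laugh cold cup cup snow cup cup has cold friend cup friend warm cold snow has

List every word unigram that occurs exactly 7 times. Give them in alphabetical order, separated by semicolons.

friend; snow

Unigram counts meeting the condition (exactly 7 times):
  friend: 7
  snow: 7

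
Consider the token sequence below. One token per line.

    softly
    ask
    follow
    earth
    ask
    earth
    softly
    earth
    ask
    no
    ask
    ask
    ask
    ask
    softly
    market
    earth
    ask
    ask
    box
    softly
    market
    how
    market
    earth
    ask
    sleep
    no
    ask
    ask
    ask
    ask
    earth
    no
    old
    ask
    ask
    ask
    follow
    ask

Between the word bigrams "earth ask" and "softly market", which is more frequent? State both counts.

"earth ask": 4 occurrences
"softly market": 2 occurrences

"earth ask" (4 vs 2)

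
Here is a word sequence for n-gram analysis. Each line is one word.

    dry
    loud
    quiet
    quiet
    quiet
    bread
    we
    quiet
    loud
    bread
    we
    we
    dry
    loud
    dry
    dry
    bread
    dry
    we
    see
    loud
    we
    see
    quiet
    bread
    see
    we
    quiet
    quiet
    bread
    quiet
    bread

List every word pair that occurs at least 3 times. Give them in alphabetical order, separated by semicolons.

quiet bread; quiet quiet

Bigram counts meeting the condition (at least 3 times):
  quiet bread: 4
  quiet quiet: 3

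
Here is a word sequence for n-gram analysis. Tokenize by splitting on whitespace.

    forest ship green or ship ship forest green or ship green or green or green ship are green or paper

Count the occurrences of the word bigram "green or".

5

Scanning the 19 overlapping bigram windows for "green or":
  position 3–4: green or
  position 8–9: green or
  position 11–12: green or
  position 13–14: green or
  position 18–19: green or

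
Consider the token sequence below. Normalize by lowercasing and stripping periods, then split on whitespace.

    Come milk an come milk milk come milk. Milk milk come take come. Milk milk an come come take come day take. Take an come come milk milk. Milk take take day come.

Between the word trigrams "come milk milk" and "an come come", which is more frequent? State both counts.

"come milk milk" (4 vs 2)

"come milk milk": 4 occurrences
"an come come": 2 occurrences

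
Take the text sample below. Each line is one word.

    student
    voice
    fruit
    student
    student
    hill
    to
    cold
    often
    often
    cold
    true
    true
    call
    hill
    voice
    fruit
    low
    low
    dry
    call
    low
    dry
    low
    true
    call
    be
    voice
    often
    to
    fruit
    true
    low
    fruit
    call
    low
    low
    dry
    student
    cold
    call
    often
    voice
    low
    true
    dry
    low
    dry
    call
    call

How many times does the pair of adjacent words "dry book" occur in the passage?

0

Scanning the 49 overlapping bigram windows for "dry book":
  (none found)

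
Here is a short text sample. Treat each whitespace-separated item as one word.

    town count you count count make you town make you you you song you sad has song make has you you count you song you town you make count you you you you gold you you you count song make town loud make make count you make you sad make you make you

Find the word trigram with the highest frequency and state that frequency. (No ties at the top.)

"you you you", 4 times

Trigram frequencies (highest first):
  you you you: 4
  you song you: 2
  you you count: 2
  make count you: 2
  you make you: 2
  town count you: 1
  … (38 more, each ≤ 1)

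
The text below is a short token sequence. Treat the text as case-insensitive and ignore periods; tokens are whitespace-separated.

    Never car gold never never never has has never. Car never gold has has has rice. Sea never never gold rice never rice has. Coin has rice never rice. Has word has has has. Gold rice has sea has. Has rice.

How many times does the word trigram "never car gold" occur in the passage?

1

Scanning the 39 overlapping trigram windows for "never car gold":
  position 1–3: never car gold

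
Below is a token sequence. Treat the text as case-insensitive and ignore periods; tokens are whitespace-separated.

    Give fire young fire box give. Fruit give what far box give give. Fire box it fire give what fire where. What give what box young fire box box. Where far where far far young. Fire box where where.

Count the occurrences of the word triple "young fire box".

3

Scanning the 37 overlapping trigram windows for "young fire box":
  position 3–5: young fire box
  position 26–28: young fire box
  position 35–37: young fire box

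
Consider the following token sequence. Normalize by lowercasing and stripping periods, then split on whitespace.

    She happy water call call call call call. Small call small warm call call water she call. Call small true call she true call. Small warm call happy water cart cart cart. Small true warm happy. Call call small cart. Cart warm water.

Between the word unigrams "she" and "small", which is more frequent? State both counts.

"she": 3 occurrences
"small": 6 occurrences

"small" (6 vs 3)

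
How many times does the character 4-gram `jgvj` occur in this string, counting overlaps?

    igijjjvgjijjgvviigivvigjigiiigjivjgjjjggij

0

Sliding a length-4 window over the 42 characters (39 positions):
  (no match at any position)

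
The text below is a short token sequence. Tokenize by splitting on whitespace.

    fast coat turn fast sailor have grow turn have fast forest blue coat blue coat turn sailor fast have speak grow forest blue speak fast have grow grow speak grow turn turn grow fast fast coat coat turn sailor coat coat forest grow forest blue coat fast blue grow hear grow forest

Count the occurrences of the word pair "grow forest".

Scanning the 51 overlapping bigram windows for "grow forest":
  position 21–22: grow forest
  position 43–44: grow forest
  position 51–52: grow forest

3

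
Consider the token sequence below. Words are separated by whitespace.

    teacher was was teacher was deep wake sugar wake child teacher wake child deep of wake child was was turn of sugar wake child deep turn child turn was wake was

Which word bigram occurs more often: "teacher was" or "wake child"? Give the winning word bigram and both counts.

"wake child" (4 vs 2)

"teacher was": 2 occurrences
"wake child": 4 occurrences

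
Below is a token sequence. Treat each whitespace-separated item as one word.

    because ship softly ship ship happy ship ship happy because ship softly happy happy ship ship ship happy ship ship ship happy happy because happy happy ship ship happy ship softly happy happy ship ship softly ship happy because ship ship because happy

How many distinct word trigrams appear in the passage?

43 tokens → 41 trigram windows in total.
Repeated trigrams (each contributes count−1 duplicates):
  happy ship ship: 5
  ship ship happy: 5
  happy happy ship: 3
  ship happy ship: 3
  because ship softly: 2
  happy because ship: 2
  ship happy because: 2
  ship ship ship: 2
  … (3 more repeated)
19 duplicate windows → 41 − 19 = 22 distinct.

22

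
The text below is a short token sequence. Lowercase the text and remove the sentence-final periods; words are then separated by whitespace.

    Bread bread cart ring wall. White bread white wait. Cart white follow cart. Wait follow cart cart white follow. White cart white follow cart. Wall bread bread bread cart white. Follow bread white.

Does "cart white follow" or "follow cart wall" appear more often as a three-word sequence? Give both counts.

"cart white follow": 4 occurrences
"follow cart wall": 1 occurrence

"cart white follow" (4 vs 1)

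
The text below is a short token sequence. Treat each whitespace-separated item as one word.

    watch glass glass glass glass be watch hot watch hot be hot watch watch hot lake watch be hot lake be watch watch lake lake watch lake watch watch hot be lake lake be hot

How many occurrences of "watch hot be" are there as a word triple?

Scanning the 33 overlapping trigram windows for "watch hot be":
  position 9–11: watch hot be
  position 29–31: watch hot be

2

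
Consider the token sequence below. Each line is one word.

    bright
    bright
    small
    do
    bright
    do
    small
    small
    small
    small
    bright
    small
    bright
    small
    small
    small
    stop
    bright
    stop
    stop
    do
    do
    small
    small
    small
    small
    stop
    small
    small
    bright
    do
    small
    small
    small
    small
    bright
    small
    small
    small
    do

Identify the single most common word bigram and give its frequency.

Bigram frequencies (highest first):
  small small: 14
  bright small: 4
  small bright: 4
  do small: 3
  small do: 2
  bright do: 2
  … (9 more, each ≤ 2)

"small small", 14 times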